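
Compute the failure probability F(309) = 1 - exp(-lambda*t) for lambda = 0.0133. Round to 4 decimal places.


lambda = 0.0133, t = 309
lambda * t = 4.1097
exp(-4.1097) = 0.0164
F(t) = 1 - 0.0164
F(t) = 0.9836

0.9836


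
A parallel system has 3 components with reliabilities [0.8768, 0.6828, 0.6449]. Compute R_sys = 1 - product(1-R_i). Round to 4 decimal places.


Components: [0.8768, 0.6828, 0.6449]
(1 - 0.8768) = 0.1232, running product = 0.1232
(1 - 0.6828) = 0.3172, running product = 0.0391
(1 - 0.6449) = 0.3551, running product = 0.0139
Product of (1-R_i) = 0.0139
R_sys = 1 - 0.0139 = 0.9861

0.9861


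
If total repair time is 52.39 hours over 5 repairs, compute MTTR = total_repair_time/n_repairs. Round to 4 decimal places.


total_repair_time = 52.39
n_repairs = 5
MTTR = 52.39 / 5
MTTR = 10.478

10.478


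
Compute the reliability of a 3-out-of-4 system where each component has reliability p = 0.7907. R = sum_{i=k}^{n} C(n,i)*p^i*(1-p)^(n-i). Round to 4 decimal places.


k = 3, n = 4, p = 0.7907
i=3: C(4,3)=4 * 0.7907^3 * 0.2093^1 = 0.4139
i=4: C(4,4)=1 * 0.7907^4 * 0.2093^0 = 0.3909
R = sum of terms = 0.8048

0.8048


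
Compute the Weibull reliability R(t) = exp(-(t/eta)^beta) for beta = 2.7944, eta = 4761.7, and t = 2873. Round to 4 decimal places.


beta = 2.7944, eta = 4761.7, t = 2873
t/eta = 2873 / 4761.7 = 0.6034
(t/eta)^beta = 0.6034^2.7944 = 0.2437
R(t) = exp(-0.2437)
R(t) = 0.7837

0.7837


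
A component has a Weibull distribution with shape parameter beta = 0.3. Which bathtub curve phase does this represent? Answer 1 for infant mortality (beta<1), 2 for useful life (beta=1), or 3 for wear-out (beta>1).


beta = 0.3
Compare beta to 1:
beta < 1 => infant mortality (phase 1)
beta = 1 => useful life (phase 2)
beta > 1 => wear-out (phase 3)
Since beta = 0.3, this is infant mortality (decreasing failure rate)
Phase = 1

1


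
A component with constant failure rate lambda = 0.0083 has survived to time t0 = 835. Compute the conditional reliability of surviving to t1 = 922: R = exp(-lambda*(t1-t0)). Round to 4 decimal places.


lambda = 0.0083
t0 = 835, t1 = 922
t1 - t0 = 87
lambda * (t1-t0) = 0.0083 * 87 = 0.7221
R = exp(-0.7221)
R = 0.4857

0.4857


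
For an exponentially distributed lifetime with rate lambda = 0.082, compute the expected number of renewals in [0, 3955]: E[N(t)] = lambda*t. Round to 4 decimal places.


lambda = 0.082
t = 3955
E[N(t)] = lambda * t
E[N(t)] = 0.082 * 3955
E[N(t)] = 324.31

324.31


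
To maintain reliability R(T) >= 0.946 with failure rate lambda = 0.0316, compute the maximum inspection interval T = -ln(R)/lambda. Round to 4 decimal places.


R_target = 0.946
lambda = 0.0316
-ln(0.946) = 0.0555
T = 0.0555 / 0.0316
T = 1.7567

1.7567


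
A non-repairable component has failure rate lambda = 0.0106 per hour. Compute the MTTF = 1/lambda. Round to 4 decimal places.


lambda = 0.0106
MTTF = 1 / 0.0106
MTTF = 94.3396

94.3396


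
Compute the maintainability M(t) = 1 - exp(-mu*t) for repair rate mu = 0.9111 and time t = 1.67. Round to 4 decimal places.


mu = 0.9111, t = 1.67
mu * t = 0.9111 * 1.67 = 1.5215
exp(-1.5215) = 0.2184
M(t) = 1 - 0.2184
M(t) = 0.7816

0.7816


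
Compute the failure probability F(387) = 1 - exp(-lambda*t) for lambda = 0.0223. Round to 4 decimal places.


lambda = 0.0223, t = 387
lambda * t = 8.6301
exp(-8.6301) = 0.0002
F(t) = 1 - 0.0002
F(t) = 0.9998

0.9998


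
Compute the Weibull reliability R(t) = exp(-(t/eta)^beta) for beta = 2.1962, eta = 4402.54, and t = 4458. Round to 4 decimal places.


beta = 2.1962, eta = 4402.54, t = 4458
t/eta = 4458 / 4402.54 = 1.0126
(t/eta)^beta = 1.0126^2.1962 = 1.0279
R(t) = exp(-1.0279)
R(t) = 0.3578

0.3578


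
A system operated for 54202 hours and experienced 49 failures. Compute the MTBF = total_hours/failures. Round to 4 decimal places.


total_hours = 54202
failures = 49
MTBF = 54202 / 49
MTBF = 1106.1633

1106.1633


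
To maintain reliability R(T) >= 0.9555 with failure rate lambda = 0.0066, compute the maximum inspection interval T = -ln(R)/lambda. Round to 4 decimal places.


R_target = 0.9555
lambda = 0.0066
-ln(0.9555) = 0.0455
T = 0.0455 / 0.0066
T = 6.897

6.897


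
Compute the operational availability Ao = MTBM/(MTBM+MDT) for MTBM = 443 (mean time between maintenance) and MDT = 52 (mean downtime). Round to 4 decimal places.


MTBM = 443
MDT = 52
MTBM + MDT = 495
Ao = 443 / 495
Ao = 0.8949

0.8949


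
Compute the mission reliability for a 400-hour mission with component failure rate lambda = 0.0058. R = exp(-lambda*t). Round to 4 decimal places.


lambda = 0.0058
mission_time = 400
lambda * t = 0.0058 * 400 = 2.32
R = exp(-2.32)
R = 0.0983

0.0983


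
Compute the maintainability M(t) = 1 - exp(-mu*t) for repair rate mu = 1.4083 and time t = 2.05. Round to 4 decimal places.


mu = 1.4083, t = 2.05
mu * t = 1.4083 * 2.05 = 2.887
exp(-2.887) = 0.0557
M(t) = 1 - 0.0557
M(t) = 0.9443

0.9443


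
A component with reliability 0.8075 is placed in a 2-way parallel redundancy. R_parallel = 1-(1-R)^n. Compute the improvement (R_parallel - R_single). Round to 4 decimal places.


R_single = 0.8075, n = 2
1 - R_single = 0.1925
(1 - R_single)^n = 0.1925^2 = 0.0371
R_parallel = 1 - 0.0371 = 0.9629
Improvement = 0.9629 - 0.8075
Improvement = 0.1554

0.1554


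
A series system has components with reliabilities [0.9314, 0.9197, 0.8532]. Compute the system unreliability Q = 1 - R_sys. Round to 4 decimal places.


Components: [0.9314, 0.9197, 0.8532]
After component 1: product = 0.9314
After component 2: product = 0.8566
After component 3: product = 0.7309
R_sys = 0.7309
Q = 1 - 0.7309 = 0.2691

0.2691


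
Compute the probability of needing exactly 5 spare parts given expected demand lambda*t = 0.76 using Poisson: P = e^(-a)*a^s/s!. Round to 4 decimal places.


a = 0.76, s = 5
e^(-a) = e^(-0.76) = 0.4677
a^s = 0.76^5 = 0.2536
s! = 120
P = 0.4677 * 0.2536 / 120
P = 0.001

0.001


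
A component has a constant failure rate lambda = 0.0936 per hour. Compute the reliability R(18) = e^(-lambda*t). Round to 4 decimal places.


lambda = 0.0936
t = 18
lambda * t = 1.6848
R(t) = e^(-1.6848)
R(t) = 0.1855

0.1855


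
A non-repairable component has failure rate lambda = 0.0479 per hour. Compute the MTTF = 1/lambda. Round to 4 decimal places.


lambda = 0.0479
MTTF = 1 / 0.0479
MTTF = 20.8768

20.8768


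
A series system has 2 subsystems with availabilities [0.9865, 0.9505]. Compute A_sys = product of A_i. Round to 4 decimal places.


Subsystems: [0.9865, 0.9505]
After subsystem 1 (A=0.9865): product = 0.9865
After subsystem 2 (A=0.9505): product = 0.9377
A_sys = 0.9377

0.9377


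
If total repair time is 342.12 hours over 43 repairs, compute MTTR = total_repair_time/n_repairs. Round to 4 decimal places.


total_repair_time = 342.12
n_repairs = 43
MTTR = 342.12 / 43
MTTR = 7.9563

7.9563


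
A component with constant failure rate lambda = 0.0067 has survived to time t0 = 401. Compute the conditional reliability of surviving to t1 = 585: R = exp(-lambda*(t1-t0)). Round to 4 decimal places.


lambda = 0.0067
t0 = 401, t1 = 585
t1 - t0 = 184
lambda * (t1-t0) = 0.0067 * 184 = 1.2328
R = exp(-1.2328)
R = 0.2915

0.2915


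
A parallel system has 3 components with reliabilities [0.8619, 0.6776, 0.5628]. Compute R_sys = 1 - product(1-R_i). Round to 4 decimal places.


Components: [0.8619, 0.6776, 0.5628]
(1 - 0.8619) = 0.1381, running product = 0.1381
(1 - 0.6776) = 0.3224, running product = 0.0445
(1 - 0.5628) = 0.4372, running product = 0.0195
Product of (1-R_i) = 0.0195
R_sys = 1 - 0.0195 = 0.9805

0.9805


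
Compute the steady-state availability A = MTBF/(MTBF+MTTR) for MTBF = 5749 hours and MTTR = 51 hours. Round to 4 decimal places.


MTBF = 5749
MTTR = 51
MTBF + MTTR = 5800
A = 5749 / 5800
A = 0.9912

0.9912


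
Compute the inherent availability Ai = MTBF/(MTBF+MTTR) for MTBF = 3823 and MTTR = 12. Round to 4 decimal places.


MTBF = 3823
MTTR = 12
MTBF + MTTR = 3835
Ai = 3823 / 3835
Ai = 0.9969

0.9969


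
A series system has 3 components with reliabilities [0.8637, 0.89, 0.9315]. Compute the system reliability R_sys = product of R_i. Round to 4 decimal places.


Components: [0.8637, 0.89, 0.9315]
After component 1 (R=0.8637): product = 0.8637
After component 2 (R=0.89): product = 0.7687
After component 3 (R=0.9315): product = 0.716
R_sys = 0.716

0.716


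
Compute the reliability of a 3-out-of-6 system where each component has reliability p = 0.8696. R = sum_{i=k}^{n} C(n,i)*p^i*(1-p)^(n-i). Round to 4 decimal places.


k = 3, n = 6, p = 0.8696
i=3: C(6,3)=20 * 0.8696^3 * 0.1304^3 = 0.0292
i=4: C(6,4)=15 * 0.8696^4 * 0.1304^2 = 0.1459
i=5: C(6,5)=6 * 0.8696^5 * 0.1304^1 = 0.3891
i=6: C(6,6)=1 * 0.8696^6 * 0.1304^0 = 0.4324
R = sum of terms = 0.9965

0.9965


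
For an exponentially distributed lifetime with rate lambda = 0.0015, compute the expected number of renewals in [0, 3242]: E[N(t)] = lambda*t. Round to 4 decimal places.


lambda = 0.0015
t = 3242
E[N(t)] = lambda * t
E[N(t)] = 0.0015 * 3242
E[N(t)] = 4.863

4.863


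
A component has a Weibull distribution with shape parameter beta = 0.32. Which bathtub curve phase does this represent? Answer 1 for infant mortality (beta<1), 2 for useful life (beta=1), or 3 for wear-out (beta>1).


beta = 0.32
Compare beta to 1:
beta < 1 => infant mortality (phase 1)
beta = 1 => useful life (phase 2)
beta > 1 => wear-out (phase 3)
Since beta = 0.32, this is infant mortality (decreasing failure rate)
Phase = 1

1


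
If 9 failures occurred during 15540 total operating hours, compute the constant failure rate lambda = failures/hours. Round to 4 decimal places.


failures = 9
total_hours = 15540
lambda = 9 / 15540
lambda = 0.0006

0.0006


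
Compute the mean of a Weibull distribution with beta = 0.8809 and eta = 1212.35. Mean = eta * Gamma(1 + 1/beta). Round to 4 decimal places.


beta = 0.8809, eta = 1212.35
1/beta = 1.1352
1 + 1/beta = 2.1352
Gamma(2.1352) = 1.0649
Mean = 1212.35 * 1.0649
Mean = 1291.0514

1291.0514


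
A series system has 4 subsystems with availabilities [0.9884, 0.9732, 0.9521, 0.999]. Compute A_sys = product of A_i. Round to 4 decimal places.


Subsystems: [0.9884, 0.9732, 0.9521, 0.999]
After subsystem 1 (A=0.9884): product = 0.9884
After subsystem 2 (A=0.9732): product = 0.9619
After subsystem 3 (A=0.9521): product = 0.9158
After subsystem 4 (A=0.999): product = 0.9149
A_sys = 0.9149

0.9149


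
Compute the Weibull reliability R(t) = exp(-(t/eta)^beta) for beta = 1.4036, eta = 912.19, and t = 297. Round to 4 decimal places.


beta = 1.4036, eta = 912.19, t = 297
t/eta = 297 / 912.19 = 0.3256
(t/eta)^beta = 0.3256^1.4036 = 0.207
R(t) = exp(-0.207)
R(t) = 0.813

0.813


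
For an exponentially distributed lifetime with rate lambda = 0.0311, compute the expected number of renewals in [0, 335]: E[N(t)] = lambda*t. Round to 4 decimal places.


lambda = 0.0311
t = 335
E[N(t)] = lambda * t
E[N(t)] = 0.0311 * 335
E[N(t)] = 10.4185

10.4185


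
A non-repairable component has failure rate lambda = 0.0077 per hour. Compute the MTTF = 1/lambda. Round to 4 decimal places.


lambda = 0.0077
MTTF = 1 / 0.0077
MTTF = 129.8701

129.8701


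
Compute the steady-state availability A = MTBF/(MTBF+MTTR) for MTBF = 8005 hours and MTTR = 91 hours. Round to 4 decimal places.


MTBF = 8005
MTTR = 91
MTBF + MTTR = 8096
A = 8005 / 8096
A = 0.9888

0.9888


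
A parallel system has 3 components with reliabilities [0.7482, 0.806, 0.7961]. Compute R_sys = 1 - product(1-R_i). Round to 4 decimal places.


Components: [0.7482, 0.806, 0.7961]
(1 - 0.7482) = 0.2518, running product = 0.2518
(1 - 0.806) = 0.194, running product = 0.0488
(1 - 0.7961) = 0.2039, running product = 0.01
Product of (1-R_i) = 0.01
R_sys = 1 - 0.01 = 0.99

0.99


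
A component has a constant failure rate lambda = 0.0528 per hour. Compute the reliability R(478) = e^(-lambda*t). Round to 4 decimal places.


lambda = 0.0528
t = 478
lambda * t = 25.2384
R(t) = e^(-25.2384)
R(t) = 0.0

0.0


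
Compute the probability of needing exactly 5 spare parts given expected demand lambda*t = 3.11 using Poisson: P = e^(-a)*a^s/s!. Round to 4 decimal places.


a = 3.11, s = 5
e^(-a) = e^(-3.11) = 0.0446
a^s = 3.11^5 = 290.939
s! = 120
P = 0.0446 * 290.939 / 120
P = 0.1081

0.1081


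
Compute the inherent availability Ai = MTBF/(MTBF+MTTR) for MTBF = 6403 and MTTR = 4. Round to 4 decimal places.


MTBF = 6403
MTTR = 4
MTBF + MTTR = 6407
Ai = 6403 / 6407
Ai = 0.9994

0.9994


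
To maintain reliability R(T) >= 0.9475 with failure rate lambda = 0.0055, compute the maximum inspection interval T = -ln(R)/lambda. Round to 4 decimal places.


R_target = 0.9475
lambda = 0.0055
-ln(0.9475) = 0.0539
T = 0.0539 / 0.0055
T = 9.8052

9.8052


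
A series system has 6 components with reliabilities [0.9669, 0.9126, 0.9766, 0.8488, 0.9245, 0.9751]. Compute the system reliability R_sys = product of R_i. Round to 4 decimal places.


Components: [0.9669, 0.9126, 0.9766, 0.8488, 0.9245, 0.9751]
After component 1 (R=0.9669): product = 0.9669
After component 2 (R=0.9126): product = 0.8824
After component 3 (R=0.9766): product = 0.8617
After component 4 (R=0.8488): product = 0.7314
After component 5 (R=0.9245): product = 0.6762
After component 6 (R=0.9751): product = 0.6594
R_sys = 0.6594

0.6594


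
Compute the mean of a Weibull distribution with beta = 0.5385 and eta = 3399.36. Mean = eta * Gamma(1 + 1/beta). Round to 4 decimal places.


beta = 0.5385, eta = 3399.36
1/beta = 1.857
1 + 1/beta = 2.857
Gamma(2.857) = 1.76
Mean = 3399.36 * 1.76
Mean = 5982.8694

5982.8694


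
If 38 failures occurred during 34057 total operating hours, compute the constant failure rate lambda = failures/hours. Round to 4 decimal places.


failures = 38
total_hours = 34057
lambda = 38 / 34057
lambda = 0.0011

0.0011


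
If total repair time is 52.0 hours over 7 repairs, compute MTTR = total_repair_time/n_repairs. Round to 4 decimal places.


total_repair_time = 52.0
n_repairs = 7
MTTR = 52.0 / 7
MTTR = 7.4286

7.4286


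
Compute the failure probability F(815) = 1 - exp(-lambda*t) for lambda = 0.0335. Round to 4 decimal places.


lambda = 0.0335, t = 815
lambda * t = 27.3025
exp(-27.3025) = 0.0
F(t) = 1 - 0.0
F(t) = 1.0

1.0


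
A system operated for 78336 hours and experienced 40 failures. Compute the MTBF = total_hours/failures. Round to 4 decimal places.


total_hours = 78336
failures = 40
MTBF = 78336 / 40
MTBF = 1958.4

1958.4


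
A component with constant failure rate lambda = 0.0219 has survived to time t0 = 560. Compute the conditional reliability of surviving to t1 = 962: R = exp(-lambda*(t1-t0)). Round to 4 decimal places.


lambda = 0.0219
t0 = 560, t1 = 962
t1 - t0 = 402
lambda * (t1-t0) = 0.0219 * 402 = 8.8038
R = exp(-8.8038)
R = 0.0002

0.0002


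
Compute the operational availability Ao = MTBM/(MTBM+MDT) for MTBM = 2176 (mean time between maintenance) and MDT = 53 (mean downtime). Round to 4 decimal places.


MTBM = 2176
MDT = 53
MTBM + MDT = 2229
Ao = 2176 / 2229
Ao = 0.9762

0.9762


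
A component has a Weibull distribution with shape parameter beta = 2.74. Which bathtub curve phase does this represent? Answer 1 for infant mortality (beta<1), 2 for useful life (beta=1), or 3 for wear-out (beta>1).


beta = 2.74
Compare beta to 1:
beta < 1 => infant mortality (phase 1)
beta = 1 => useful life (phase 2)
beta > 1 => wear-out (phase 3)
Since beta = 2.74, this is wear-out (increasing failure rate)
Phase = 3

3


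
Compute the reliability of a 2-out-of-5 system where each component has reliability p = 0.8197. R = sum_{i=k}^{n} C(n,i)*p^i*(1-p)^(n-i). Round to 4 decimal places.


k = 2, n = 5, p = 0.8197
i=2: C(5,2)=10 * 0.8197^2 * 0.1803^3 = 0.0394
i=3: C(5,3)=10 * 0.8197^3 * 0.1803^2 = 0.179
i=4: C(5,4)=5 * 0.8197^4 * 0.1803^1 = 0.407
i=5: C(5,5)=1 * 0.8197^5 * 0.1803^0 = 0.3701
R = sum of terms = 0.9955

0.9955


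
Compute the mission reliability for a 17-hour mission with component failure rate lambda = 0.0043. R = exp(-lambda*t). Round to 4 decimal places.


lambda = 0.0043
mission_time = 17
lambda * t = 0.0043 * 17 = 0.0731
R = exp(-0.0731)
R = 0.9295

0.9295


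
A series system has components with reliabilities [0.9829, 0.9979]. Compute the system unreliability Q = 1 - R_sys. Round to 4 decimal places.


Components: [0.9829, 0.9979]
After component 1: product = 0.9829
After component 2: product = 0.9808
R_sys = 0.9808
Q = 1 - 0.9808 = 0.0192

0.0192


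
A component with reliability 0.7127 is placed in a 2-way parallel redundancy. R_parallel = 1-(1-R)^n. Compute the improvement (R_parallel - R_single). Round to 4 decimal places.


R_single = 0.7127, n = 2
1 - R_single = 0.2873
(1 - R_single)^n = 0.2873^2 = 0.0825
R_parallel = 1 - 0.0825 = 0.9175
Improvement = 0.9175 - 0.7127
Improvement = 0.2048

0.2048


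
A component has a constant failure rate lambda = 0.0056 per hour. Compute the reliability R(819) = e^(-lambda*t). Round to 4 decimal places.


lambda = 0.0056
t = 819
lambda * t = 4.5864
R(t) = e^(-4.5864)
R(t) = 0.0102

0.0102


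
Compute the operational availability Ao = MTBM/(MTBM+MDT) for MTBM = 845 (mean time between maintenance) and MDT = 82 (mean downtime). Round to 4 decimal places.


MTBM = 845
MDT = 82
MTBM + MDT = 927
Ao = 845 / 927
Ao = 0.9115

0.9115


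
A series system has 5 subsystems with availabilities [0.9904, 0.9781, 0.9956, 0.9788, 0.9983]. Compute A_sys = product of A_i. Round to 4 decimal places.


Subsystems: [0.9904, 0.9781, 0.9956, 0.9788, 0.9983]
After subsystem 1 (A=0.9904): product = 0.9904
After subsystem 2 (A=0.9781): product = 0.9687
After subsystem 3 (A=0.9956): product = 0.9644
After subsystem 4 (A=0.9788): product = 0.944
After subsystem 5 (A=0.9983): product = 0.9424
A_sys = 0.9424

0.9424


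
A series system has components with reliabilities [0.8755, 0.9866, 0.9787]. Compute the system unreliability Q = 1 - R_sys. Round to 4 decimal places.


Components: [0.8755, 0.9866, 0.9787]
After component 1: product = 0.8755
After component 2: product = 0.8638
After component 3: product = 0.8454
R_sys = 0.8454
Q = 1 - 0.8454 = 0.1546

0.1546


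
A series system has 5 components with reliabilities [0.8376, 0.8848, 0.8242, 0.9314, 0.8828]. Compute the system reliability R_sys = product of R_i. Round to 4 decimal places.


Components: [0.8376, 0.8848, 0.8242, 0.9314, 0.8828]
After component 1 (R=0.8376): product = 0.8376
After component 2 (R=0.8848): product = 0.7411
After component 3 (R=0.8242): product = 0.6108
After component 4 (R=0.9314): product = 0.5689
After component 5 (R=0.8828): product = 0.5022
R_sys = 0.5022

0.5022


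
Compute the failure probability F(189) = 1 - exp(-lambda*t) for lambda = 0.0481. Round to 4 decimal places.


lambda = 0.0481, t = 189
lambda * t = 9.0909
exp(-9.0909) = 0.0001
F(t) = 1 - 0.0001
F(t) = 0.9999

0.9999


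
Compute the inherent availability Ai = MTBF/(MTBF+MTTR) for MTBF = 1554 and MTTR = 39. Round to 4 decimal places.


MTBF = 1554
MTTR = 39
MTBF + MTTR = 1593
Ai = 1554 / 1593
Ai = 0.9755

0.9755


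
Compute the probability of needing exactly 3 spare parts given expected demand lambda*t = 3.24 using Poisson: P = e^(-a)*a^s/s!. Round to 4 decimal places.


a = 3.24, s = 3
e^(-a) = e^(-3.24) = 0.0392
a^s = 3.24^3 = 34.0122
s! = 6
P = 0.0392 * 34.0122 / 6
P = 0.222

0.222


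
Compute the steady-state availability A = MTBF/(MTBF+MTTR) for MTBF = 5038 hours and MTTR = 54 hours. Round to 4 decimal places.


MTBF = 5038
MTTR = 54
MTBF + MTTR = 5092
A = 5038 / 5092
A = 0.9894

0.9894


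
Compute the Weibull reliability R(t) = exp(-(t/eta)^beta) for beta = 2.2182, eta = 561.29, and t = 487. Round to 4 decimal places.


beta = 2.2182, eta = 561.29, t = 487
t/eta = 487 / 561.29 = 0.8676
(t/eta)^beta = 0.8676^2.2182 = 0.7298
R(t) = exp(-0.7298)
R(t) = 0.482

0.482


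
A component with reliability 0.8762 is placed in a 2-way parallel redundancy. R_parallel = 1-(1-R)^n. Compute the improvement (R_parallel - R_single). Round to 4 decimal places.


R_single = 0.8762, n = 2
1 - R_single = 0.1238
(1 - R_single)^n = 0.1238^2 = 0.0153
R_parallel = 1 - 0.0153 = 0.9847
Improvement = 0.9847 - 0.8762
Improvement = 0.1085

0.1085


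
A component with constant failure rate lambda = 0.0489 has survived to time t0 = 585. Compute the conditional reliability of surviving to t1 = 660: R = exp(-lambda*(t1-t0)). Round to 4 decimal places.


lambda = 0.0489
t0 = 585, t1 = 660
t1 - t0 = 75
lambda * (t1-t0) = 0.0489 * 75 = 3.6675
R = exp(-3.6675)
R = 0.0255

0.0255


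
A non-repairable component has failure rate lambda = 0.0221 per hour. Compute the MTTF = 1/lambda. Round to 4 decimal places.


lambda = 0.0221
MTTF = 1 / 0.0221
MTTF = 45.2489

45.2489


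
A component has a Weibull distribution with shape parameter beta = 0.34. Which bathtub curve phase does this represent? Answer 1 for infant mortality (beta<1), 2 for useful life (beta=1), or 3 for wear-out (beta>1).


beta = 0.34
Compare beta to 1:
beta < 1 => infant mortality (phase 1)
beta = 1 => useful life (phase 2)
beta > 1 => wear-out (phase 3)
Since beta = 0.34, this is infant mortality (decreasing failure rate)
Phase = 1

1


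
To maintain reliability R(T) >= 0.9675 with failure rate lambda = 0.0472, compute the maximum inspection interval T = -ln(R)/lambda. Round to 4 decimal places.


R_target = 0.9675
lambda = 0.0472
-ln(0.9675) = 0.033
T = 0.033 / 0.0472
T = 0.7

0.7


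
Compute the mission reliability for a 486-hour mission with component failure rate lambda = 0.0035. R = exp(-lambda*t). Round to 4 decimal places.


lambda = 0.0035
mission_time = 486
lambda * t = 0.0035 * 486 = 1.701
R = exp(-1.701)
R = 0.1825

0.1825


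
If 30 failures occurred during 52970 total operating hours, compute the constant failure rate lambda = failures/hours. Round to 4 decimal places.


failures = 30
total_hours = 52970
lambda = 30 / 52970
lambda = 0.0006

0.0006


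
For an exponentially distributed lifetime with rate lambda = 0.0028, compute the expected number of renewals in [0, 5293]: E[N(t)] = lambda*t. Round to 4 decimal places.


lambda = 0.0028
t = 5293
E[N(t)] = lambda * t
E[N(t)] = 0.0028 * 5293
E[N(t)] = 14.8204

14.8204


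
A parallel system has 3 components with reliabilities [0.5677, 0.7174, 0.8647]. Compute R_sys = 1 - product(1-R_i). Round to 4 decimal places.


Components: [0.5677, 0.7174, 0.8647]
(1 - 0.5677) = 0.4323, running product = 0.4323
(1 - 0.7174) = 0.2826, running product = 0.1222
(1 - 0.8647) = 0.1353, running product = 0.0165
Product of (1-R_i) = 0.0165
R_sys = 1 - 0.0165 = 0.9835

0.9835


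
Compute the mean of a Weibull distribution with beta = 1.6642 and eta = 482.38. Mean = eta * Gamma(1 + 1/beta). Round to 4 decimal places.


beta = 1.6642, eta = 482.38
1/beta = 0.6009
1 + 1/beta = 1.6009
Gamma(1.6009) = 0.8936
Mean = 482.38 * 0.8936
Mean = 431.0624

431.0624


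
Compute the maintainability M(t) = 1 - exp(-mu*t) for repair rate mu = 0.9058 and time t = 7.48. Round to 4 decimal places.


mu = 0.9058, t = 7.48
mu * t = 0.9058 * 7.48 = 6.7754
exp(-6.7754) = 0.0011
M(t) = 1 - 0.0011
M(t) = 0.9989

0.9989


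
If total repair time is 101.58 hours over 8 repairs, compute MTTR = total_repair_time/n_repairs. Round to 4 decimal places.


total_repair_time = 101.58
n_repairs = 8
MTTR = 101.58 / 8
MTTR = 12.6975

12.6975


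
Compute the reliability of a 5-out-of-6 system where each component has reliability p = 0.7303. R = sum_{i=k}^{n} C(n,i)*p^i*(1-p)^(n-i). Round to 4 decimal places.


k = 5, n = 6, p = 0.7303
i=5: C(6,5)=6 * 0.7303^5 * 0.2697^1 = 0.3362
i=6: C(6,6)=1 * 0.7303^6 * 0.2697^0 = 0.1517
R = sum of terms = 0.4879

0.4879


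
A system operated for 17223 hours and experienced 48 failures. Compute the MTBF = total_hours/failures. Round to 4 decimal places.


total_hours = 17223
failures = 48
MTBF = 17223 / 48
MTBF = 358.8125

358.8125


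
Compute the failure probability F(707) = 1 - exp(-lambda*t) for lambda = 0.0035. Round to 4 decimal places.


lambda = 0.0035, t = 707
lambda * t = 2.4745
exp(-2.4745) = 0.0842
F(t) = 1 - 0.0842
F(t) = 0.9158

0.9158


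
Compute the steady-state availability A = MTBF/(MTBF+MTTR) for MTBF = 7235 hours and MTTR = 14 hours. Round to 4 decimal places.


MTBF = 7235
MTTR = 14
MTBF + MTTR = 7249
A = 7235 / 7249
A = 0.9981

0.9981


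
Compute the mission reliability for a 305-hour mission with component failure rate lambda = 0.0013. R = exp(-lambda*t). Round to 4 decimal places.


lambda = 0.0013
mission_time = 305
lambda * t = 0.0013 * 305 = 0.3965
R = exp(-0.3965)
R = 0.6727

0.6727


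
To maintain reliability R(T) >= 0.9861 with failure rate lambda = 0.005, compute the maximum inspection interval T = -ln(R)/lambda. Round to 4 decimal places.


R_target = 0.9861
lambda = 0.005
-ln(0.9861) = 0.014
T = 0.014 / 0.005
T = 2.7995

2.7995


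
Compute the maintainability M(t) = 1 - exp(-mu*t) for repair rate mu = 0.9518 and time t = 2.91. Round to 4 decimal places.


mu = 0.9518, t = 2.91
mu * t = 0.9518 * 2.91 = 2.7697
exp(-2.7697) = 0.0627
M(t) = 1 - 0.0627
M(t) = 0.9373

0.9373


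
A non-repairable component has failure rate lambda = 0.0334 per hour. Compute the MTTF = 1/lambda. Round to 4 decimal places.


lambda = 0.0334
MTTF = 1 / 0.0334
MTTF = 29.9401

29.9401


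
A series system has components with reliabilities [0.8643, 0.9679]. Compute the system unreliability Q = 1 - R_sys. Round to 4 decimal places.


Components: [0.8643, 0.9679]
After component 1: product = 0.8643
After component 2: product = 0.8366
R_sys = 0.8366
Q = 1 - 0.8366 = 0.1634

0.1634


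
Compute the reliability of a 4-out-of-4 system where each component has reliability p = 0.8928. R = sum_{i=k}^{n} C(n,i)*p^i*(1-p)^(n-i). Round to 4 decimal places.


k = 4, n = 4, p = 0.8928
i=4: C(4,4)=1 * 0.8928^4 * 0.1072^0 = 0.6354
R = sum of terms = 0.6354

0.6354


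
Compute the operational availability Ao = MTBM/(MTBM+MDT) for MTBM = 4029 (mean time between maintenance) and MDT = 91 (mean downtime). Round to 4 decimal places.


MTBM = 4029
MDT = 91
MTBM + MDT = 4120
Ao = 4029 / 4120
Ao = 0.9779

0.9779


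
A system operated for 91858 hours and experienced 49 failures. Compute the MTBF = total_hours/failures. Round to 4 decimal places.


total_hours = 91858
failures = 49
MTBF = 91858 / 49
MTBF = 1874.6531

1874.6531


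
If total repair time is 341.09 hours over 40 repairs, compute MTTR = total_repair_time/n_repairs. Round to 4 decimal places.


total_repair_time = 341.09
n_repairs = 40
MTTR = 341.09 / 40
MTTR = 8.5272

8.5272


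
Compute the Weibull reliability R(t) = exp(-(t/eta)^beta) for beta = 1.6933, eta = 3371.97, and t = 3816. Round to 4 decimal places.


beta = 1.6933, eta = 3371.97, t = 3816
t/eta = 3816 / 3371.97 = 1.1317
(t/eta)^beta = 1.1317^1.6933 = 1.233
R(t) = exp(-1.233)
R(t) = 0.2914

0.2914


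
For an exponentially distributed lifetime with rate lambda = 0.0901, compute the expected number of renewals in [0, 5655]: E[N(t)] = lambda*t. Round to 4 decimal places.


lambda = 0.0901
t = 5655
E[N(t)] = lambda * t
E[N(t)] = 0.0901 * 5655
E[N(t)] = 509.5155

509.5155


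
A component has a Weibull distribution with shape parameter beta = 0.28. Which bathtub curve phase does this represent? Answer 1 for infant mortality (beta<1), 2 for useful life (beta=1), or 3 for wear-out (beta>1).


beta = 0.28
Compare beta to 1:
beta < 1 => infant mortality (phase 1)
beta = 1 => useful life (phase 2)
beta > 1 => wear-out (phase 3)
Since beta = 0.28, this is infant mortality (decreasing failure rate)
Phase = 1

1


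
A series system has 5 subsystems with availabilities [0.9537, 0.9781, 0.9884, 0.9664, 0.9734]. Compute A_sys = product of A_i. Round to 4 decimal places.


Subsystems: [0.9537, 0.9781, 0.9884, 0.9664, 0.9734]
After subsystem 1 (A=0.9537): product = 0.9537
After subsystem 2 (A=0.9781): product = 0.9328
After subsystem 3 (A=0.9884): product = 0.922
After subsystem 4 (A=0.9664): product = 0.891
After subsystem 5 (A=0.9734): product = 0.8673
A_sys = 0.8673

0.8673


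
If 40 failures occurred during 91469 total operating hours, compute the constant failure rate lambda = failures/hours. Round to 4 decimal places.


failures = 40
total_hours = 91469
lambda = 40 / 91469
lambda = 0.0004

0.0004


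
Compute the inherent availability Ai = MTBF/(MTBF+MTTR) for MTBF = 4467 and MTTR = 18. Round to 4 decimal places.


MTBF = 4467
MTTR = 18
MTBF + MTTR = 4485
Ai = 4467 / 4485
Ai = 0.996

0.996


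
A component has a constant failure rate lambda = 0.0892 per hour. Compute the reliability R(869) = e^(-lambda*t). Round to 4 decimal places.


lambda = 0.0892
t = 869
lambda * t = 77.5148
R(t) = e^(-77.5148)
R(t) = 0.0

0.0


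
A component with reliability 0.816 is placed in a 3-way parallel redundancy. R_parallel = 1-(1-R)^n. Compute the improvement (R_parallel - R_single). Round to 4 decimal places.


R_single = 0.816, n = 3
1 - R_single = 0.184
(1 - R_single)^n = 0.184^3 = 0.0062
R_parallel = 1 - 0.0062 = 0.9938
Improvement = 0.9938 - 0.816
Improvement = 0.1778

0.1778


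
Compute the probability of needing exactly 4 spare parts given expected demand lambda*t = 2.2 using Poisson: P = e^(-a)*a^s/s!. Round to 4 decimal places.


a = 2.2, s = 4
e^(-a) = e^(-2.2) = 0.1108
a^s = 2.2^4 = 23.4256
s! = 24
P = 0.1108 * 23.4256 / 24
P = 0.1082

0.1082


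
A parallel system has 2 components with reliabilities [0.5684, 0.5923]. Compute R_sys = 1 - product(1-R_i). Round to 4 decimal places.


Components: [0.5684, 0.5923]
(1 - 0.5684) = 0.4316, running product = 0.4316
(1 - 0.5923) = 0.4077, running product = 0.176
Product of (1-R_i) = 0.176
R_sys = 1 - 0.176 = 0.824

0.824


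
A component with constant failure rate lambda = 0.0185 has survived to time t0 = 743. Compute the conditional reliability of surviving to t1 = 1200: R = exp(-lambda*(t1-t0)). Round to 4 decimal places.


lambda = 0.0185
t0 = 743, t1 = 1200
t1 - t0 = 457
lambda * (t1-t0) = 0.0185 * 457 = 8.4545
R = exp(-8.4545)
R = 0.0002

0.0002


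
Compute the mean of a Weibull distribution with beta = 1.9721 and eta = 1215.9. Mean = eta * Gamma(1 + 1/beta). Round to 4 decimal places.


beta = 1.9721, eta = 1215.9
1/beta = 0.5071
1 + 1/beta = 1.5071
Gamma(1.5071) = 0.8865
Mean = 1215.9 * 0.8865
Mean = 1077.8666

1077.8666


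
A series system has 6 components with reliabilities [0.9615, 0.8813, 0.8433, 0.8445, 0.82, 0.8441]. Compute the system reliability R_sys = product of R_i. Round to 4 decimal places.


Components: [0.9615, 0.8813, 0.8433, 0.8445, 0.82, 0.8441]
After component 1 (R=0.9615): product = 0.9615
After component 2 (R=0.8813): product = 0.8474
After component 3 (R=0.8433): product = 0.7146
After component 4 (R=0.8445): product = 0.6035
After component 5 (R=0.82): product = 0.4948
After component 6 (R=0.8441): product = 0.4177
R_sys = 0.4177

0.4177


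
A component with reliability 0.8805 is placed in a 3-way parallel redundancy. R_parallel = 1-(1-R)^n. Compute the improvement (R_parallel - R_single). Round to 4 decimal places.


R_single = 0.8805, n = 3
1 - R_single = 0.1195
(1 - R_single)^n = 0.1195^3 = 0.0017
R_parallel = 1 - 0.0017 = 0.9983
Improvement = 0.9983 - 0.8805
Improvement = 0.1178

0.1178


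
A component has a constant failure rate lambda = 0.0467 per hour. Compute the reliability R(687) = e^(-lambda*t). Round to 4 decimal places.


lambda = 0.0467
t = 687
lambda * t = 32.0829
R(t) = e^(-32.0829)
R(t) = 0.0

0.0


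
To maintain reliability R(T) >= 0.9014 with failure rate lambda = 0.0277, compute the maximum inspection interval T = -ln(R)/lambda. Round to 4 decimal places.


R_target = 0.9014
lambda = 0.0277
-ln(0.9014) = 0.1038
T = 0.1038 / 0.0277
T = 3.7475

3.7475


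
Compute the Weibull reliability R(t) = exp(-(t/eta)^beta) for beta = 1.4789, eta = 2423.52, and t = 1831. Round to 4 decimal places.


beta = 1.4789, eta = 2423.52, t = 1831
t/eta = 1831 / 2423.52 = 0.7555
(t/eta)^beta = 0.7555^1.4789 = 0.6606
R(t) = exp(-0.6606)
R(t) = 0.5165

0.5165


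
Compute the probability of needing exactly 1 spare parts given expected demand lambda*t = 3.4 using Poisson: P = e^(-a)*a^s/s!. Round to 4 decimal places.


a = 3.4, s = 1
e^(-a) = e^(-3.4) = 0.0334
a^s = 3.4^1 = 3.4
s! = 1
P = 0.0334 * 3.4 / 1
P = 0.1135

0.1135


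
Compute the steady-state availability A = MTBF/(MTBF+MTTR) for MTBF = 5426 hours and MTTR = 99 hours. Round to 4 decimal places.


MTBF = 5426
MTTR = 99
MTBF + MTTR = 5525
A = 5426 / 5525
A = 0.9821

0.9821


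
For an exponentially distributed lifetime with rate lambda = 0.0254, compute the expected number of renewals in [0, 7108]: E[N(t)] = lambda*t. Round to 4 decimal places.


lambda = 0.0254
t = 7108
E[N(t)] = lambda * t
E[N(t)] = 0.0254 * 7108
E[N(t)] = 180.5432

180.5432


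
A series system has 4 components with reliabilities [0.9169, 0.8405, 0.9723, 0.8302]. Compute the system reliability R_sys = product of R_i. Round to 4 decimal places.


Components: [0.9169, 0.8405, 0.9723, 0.8302]
After component 1 (R=0.9169): product = 0.9169
After component 2 (R=0.8405): product = 0.7707
After component 3 (R=0.9723): product = 0.7493
After component 4 (R=0.8302): product = 0.6221
R_sys = 0.6221

0.6221


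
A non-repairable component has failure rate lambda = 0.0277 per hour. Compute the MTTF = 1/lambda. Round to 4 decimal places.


lambda = 0.0277
MTTF = 1 / 0.0277
MTTF = 36.1011

36.1011


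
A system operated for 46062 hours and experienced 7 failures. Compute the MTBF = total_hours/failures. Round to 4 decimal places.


total_hours = 46062
failures = 7
MTBF = 46062 / 7
MTBF = 6580.2857

6580.2857


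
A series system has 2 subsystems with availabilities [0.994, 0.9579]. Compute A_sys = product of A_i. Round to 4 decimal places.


Subsystems: [0.994, 0.9579]
After subsystem 1 (A=0.994): product = 0.994
After subsystem 2 (A=0.9579): product = 0.9522
A_sys = 0.9522

0.9522


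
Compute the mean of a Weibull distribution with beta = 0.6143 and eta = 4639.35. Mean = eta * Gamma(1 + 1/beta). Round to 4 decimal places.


beta = 0.6143, eta = 4639.35
1/beta = 1.6279
1 + 1/beta = 2.6279
Gamma(2.6279) = 1.4601
Mean = 4639.35 * 1.4601
Mean = 6774.0427

6774.0427


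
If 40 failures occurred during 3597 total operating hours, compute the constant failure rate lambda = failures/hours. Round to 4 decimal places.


failures = 40
total_hours = 3597
lambda = 40 / 3597
lambda = 0.0111

0.0111


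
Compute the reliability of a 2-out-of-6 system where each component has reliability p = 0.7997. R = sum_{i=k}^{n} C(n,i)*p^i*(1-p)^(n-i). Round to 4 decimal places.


k = 2, n = 6, p = 0.7997
i=2: C(6,2)=15 * 0.7997^2 * 0.2003^4 = 0.0154
i=3: C(6,3)=20 * 0.7997^3 * 0.2003^3 = 0.0822
i=4: C(6,4)=15 * 0.7997^4 * 0.2003^2 = 0.2461
i=5: C(6,5)=6 * 0.7997^5 * 0.2003^1 = 0.3931
i=6: C(6,6)=1 * 0.7997^6 * 0.2003^0 = 0.2616
R = sum of terms = 0.9984

0.9984


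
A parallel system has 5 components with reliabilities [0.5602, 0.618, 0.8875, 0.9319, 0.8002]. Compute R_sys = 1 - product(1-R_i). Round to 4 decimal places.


Components: [0.5602, 0.618, 0.8875, 0.9319, 0.8002]
(1 - 0.5602) = 0.4398, running product = 0.4398
(1 - 0.618) = 0.382, running product = 0.168
(1 - 0.8875) = 0.1125, running product = 0.0189
(1 - 0.9319) = 0.0681, running product = 0.0013
(1 - 0.8002) = 0.1998, running product = 0.0003
Product of (1-R_i) = 0.0003
R_sys = 1 - 0.0003 = 0.9997

0.9997


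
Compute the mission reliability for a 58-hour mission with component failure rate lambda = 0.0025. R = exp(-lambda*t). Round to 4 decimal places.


lambda = 0.0025
mission_time = 58
lambda * t = 0.0025 * 58 = 0.145
R = exp(-0.145)
R = 0.865

0.865


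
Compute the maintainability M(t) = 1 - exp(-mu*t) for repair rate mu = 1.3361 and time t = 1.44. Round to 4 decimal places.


mu = 1.3361, t = 1.44
mu * t = 1.3361 * 1.44 = 1.924
exp(-1.924) = 0.146
M(t) = 1 - 0.146
M(t) = 0.854

0.854


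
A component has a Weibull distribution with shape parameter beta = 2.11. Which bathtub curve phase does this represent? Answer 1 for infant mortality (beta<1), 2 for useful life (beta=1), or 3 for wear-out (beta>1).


beta = 2.11
Compare beta to 1:
beta < 1 => infant mortality (phase 1)
beta = 1 => useful life (phase 2)
beta > 1 => wear-out (phase 3)
Since beta = 2.11, this is wear-out (increasing failure rate)
Phase = 3

3


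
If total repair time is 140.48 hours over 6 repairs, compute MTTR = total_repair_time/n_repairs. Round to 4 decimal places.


total_repair_time = 140.48
n_repairs = 6
MTTR = 140.48 / 6
MTTR = 23.4133

23.4133


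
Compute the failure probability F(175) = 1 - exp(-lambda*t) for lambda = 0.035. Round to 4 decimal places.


lambda = 0.035, t = 175
lambda * t = 6.125
exp(-6.125) = 0.0022
F(t) = 1 - 0.0022
F(t) = 0.9978

0.9978


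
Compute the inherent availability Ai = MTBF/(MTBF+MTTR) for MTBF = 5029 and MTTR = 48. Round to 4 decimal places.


MTBF = 5029
MTTR = 48
MTBF + MTTR = 5077
Ai = 5029 / 5077
Ai = 0.9905

0.9905


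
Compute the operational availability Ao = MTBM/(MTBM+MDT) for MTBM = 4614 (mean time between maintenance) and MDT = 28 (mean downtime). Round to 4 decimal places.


MTBM = 4614
MDT = 28
MTBM + MDT = 4642
Ao = 4614 / 4642
Ao = 0.994

0.994


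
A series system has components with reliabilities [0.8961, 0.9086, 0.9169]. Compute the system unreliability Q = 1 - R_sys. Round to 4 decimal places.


Components: [0.8961, 0.9086, 0.9169]
After component 1: product = 0.8961
After component 2: product = 0.8142
After component 3: product = 0.7465
R_sys = 0.7465
Q = 1 - 0.7465 = 0.2535

0.2535


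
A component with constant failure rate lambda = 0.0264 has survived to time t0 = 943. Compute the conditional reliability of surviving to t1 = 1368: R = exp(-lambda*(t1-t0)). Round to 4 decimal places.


lambda = 0.0264
t0 = 943, t1 = 1368
t1 - t0 = 425
lambda * (t1-t0) = 0.0264 * 425 = 11.22
R = exp(-11.22)
R = 0.0

0.0


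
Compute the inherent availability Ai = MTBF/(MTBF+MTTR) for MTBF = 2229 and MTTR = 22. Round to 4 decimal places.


MTBF = 2229
MTTR = 22
MTBF + MTTR = 2251
Ai = 2229 / 2251
Ai = 0.9902

0.9902


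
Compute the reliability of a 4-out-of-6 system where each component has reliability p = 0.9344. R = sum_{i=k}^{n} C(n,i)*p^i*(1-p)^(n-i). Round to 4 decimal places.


k = 4, n = 6, p = 0.9344
i=4: C(6,4)=15 * 0.9344^4 * 0.0656^2 = 0.0492
i=5: C(6,5)=6 * 0.9344^5 * 0.0656^1 = 0.2804
i=6: C(6,6)=1 * 0.9344^6 * 0.0656^0 = 0.6656
R = sum of terms = 0.9951

0.9951


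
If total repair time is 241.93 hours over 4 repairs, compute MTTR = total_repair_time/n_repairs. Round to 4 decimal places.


total_repair_time = 241.93
n_repairs = 4
MTTR = 241.93 / 4
MTTR = 60.4825

60.4825


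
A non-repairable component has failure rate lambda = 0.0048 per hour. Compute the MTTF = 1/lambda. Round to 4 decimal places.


lambda = 0.0048
MTTF = 1 / 0.0048
MTTF = 208.3333

208.3333


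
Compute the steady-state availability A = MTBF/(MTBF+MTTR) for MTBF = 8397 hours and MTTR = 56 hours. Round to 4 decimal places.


MTBF = 8397
MTTR = 56
MTBF + MTTR = 8453
A = 8397 / 8453
A = 0.9934

0.9934


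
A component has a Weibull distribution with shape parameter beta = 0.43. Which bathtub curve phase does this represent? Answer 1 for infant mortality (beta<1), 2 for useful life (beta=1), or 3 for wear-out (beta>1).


beta = 0.43
Compare beta to 1:
beta < 1 => infant mortality (phase 1)
beta = 1 => useful life (phase 2)
beta > 1 => wear-out (phase 3)
Since beta = 0.43, this is infant mortality (decreasing failure rate)
Phase = 1

1
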